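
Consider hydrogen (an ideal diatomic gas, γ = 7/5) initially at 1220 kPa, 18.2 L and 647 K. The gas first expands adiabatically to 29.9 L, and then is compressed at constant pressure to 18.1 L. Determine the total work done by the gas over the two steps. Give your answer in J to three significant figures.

W_total ≈ 2810 J

Step 1 (adiabatic): W = (P₁V₁ − P₂V₂)/(γ−1) = (22204 − 18205)/0.4 = 9997 J.
After step 1: P = 608.9 kPa, V = 29.9 L, T = 530.5 K.
Step 2 (isobaric): W = PΔV = (608.9 kPa)(18.1 − 29.9 L) = -7185 J.
W_total = 9997 − 7185 = 2813 J.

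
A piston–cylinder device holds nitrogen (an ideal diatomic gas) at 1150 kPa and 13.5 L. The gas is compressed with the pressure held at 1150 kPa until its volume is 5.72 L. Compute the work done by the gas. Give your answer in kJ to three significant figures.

Isobaric: W = P ΔV.
W = (1150 kPa)(5.72 − 13.5 L) = (1150)(-7.78) = -8947 J.

W ≈ -8.95 kJ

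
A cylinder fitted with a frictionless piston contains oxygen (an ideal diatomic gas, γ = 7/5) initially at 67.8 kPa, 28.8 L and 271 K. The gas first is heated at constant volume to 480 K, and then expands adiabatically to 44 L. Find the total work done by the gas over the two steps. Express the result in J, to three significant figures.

Step 1 (isochoric): W = 0 (constant volume).
After step 1: P = 120.1 kPa (V unchanged).
Step 2 (adiabatic): W = (P₁V₁ − P₂V₂)/(γ−1) = (3459 − 2919)/0.4 = 1348 J.
W_total = 0 + 1348 = 1348 J.

W_total ≈ 1350 J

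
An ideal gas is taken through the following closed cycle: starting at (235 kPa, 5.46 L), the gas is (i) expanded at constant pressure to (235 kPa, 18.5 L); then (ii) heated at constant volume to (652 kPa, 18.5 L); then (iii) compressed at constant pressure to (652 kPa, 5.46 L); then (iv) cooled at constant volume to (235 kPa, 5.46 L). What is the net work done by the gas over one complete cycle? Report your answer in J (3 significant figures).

Constant-volume legs do no work.
W(i) = (235)(18.5 − 5.46) = 3064 J; W(iii) = (652)(5.46 − 18.5) = -8502 J.
W_net = 3064 − 8502 = -5438 J (the counter-clockwise enclosed area).

W_net ≈ -5440 J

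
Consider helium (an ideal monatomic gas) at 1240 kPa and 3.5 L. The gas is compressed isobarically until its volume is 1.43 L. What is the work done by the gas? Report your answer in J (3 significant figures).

W ≈ -2570 J

Isobaric: W = P ΔV.
W = (1240 kPa)(1.43 − 3.5 L) = (1240)(-2.07) = -2567 J.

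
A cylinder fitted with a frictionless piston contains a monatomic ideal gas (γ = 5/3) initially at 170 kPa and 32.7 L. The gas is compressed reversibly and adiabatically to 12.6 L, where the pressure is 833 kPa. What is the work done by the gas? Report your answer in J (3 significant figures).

W ≈ -7410 J

Adiabatic: W = (P₁V₁ − P₂V₂)/(γ − 1) with γ = 5/3.
P₁V₁ = 5559 J, P₂V₂ = 10496 J.
W = (5559 − 10496) / 0.6667 = -7405 J.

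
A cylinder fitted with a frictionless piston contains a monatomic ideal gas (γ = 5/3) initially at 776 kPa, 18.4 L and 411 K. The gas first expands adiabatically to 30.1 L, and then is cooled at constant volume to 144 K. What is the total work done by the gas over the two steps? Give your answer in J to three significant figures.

Step 1 (adiabatic): W = (P₁V₁ − P₂V₂)/(γ−1) = (14278 − 10284)/0.667 = 5991 J.
Step 2 (isochoric): W = 0 (constant volume).
W_total = 5991 + 0 = 5991 J.

W_total ≈ 5990 J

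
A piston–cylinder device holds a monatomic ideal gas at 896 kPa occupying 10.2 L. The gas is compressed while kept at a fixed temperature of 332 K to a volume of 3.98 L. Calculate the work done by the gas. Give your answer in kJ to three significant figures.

W ≈ -8.60 kJ

Isothermal: W = nRT ln(V₂/V₁) = P₁V₁ ln(V₂/V₁).
P₁V₁ = (896 kPa)(10.2 L) = 9139 J.
W = 9139 × ln(3.98/10.2) = 9139 × -0.9411
W_by_gas = -8601 J.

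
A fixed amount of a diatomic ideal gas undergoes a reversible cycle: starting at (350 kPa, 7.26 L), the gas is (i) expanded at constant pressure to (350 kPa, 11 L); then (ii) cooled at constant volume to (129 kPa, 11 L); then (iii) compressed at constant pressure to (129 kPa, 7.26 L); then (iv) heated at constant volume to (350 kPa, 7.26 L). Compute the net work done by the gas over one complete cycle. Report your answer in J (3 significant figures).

W_net ≈ 827 J

Constant-volume legs do no work.
W(i) = (350)(11 − 7.26) = 1309 J; W(iii) = (129)(7.26 − 11) = -482.5 J.
W_net = 1309 − 482.5 = 826.5 J (the clockwise enclosed area).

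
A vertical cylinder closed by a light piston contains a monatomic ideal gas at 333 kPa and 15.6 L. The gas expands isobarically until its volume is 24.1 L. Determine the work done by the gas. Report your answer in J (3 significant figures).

Isobaric: W = P ΔV.
W = (333 kPa)(24.1 − 15.6 L) = (333)(8.5) = 2831 J.

W ≈ 2830 J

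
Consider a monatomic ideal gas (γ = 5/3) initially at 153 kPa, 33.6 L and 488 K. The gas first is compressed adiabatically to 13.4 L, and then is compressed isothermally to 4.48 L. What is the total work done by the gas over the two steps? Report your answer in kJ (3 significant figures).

W_total ≈ -16.9 kJ

Step 1 (adiabatic): W = (P₁V₁ − P₂V₂)/(γ−1) = (5141 − 9488)/0.667 = -6521 J.
After step 1: P = 708.1 kPa, V = 13.4 L, T = 900.7 K.
Step 2 (isothermal): W = P₁V₁ ln(V₂/V₁) = (9488) ln(4.48/13.4) = -10396 J.
W_total = -6521 − 10396 = -16917 J.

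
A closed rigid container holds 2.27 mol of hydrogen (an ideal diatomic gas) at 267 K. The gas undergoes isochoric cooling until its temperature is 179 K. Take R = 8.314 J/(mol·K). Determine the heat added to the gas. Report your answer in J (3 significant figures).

Q ≈ -4150 J

Constant volume ⇒ W = 0, so Q = ΔU = nCᵥΔT with Cᵥ = 5R/2 = 20.79 J/(mol·K).
ΔU = (2.27)(20.79)(179 − 267) = -4152 J.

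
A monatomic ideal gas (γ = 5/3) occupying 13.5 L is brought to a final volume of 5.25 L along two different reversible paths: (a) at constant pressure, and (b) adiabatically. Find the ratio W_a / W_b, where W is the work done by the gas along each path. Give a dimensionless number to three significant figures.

W_a / W_b ≈ 0.465

Path (a) isobaric: W = P₁(V₂ − V₁) → W_a/(P₁V₁) = -0.6111.
Path (b) adiabatic: W = P₁V₁(1 − (V₁/V₂)^(γ−1))/(γ−1) → W_b/(P₁V₁) = -1.315.
W_a / W_b = -0.6111 / -1.315 = 0.4646.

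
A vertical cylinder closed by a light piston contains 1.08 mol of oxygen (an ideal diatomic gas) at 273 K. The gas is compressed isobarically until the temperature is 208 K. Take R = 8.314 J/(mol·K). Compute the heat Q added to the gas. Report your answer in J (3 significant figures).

Q ≈ -2040 J

Isobaric: W = nRΔT = (1.08)(8.314)(-65) = -583.6 J.
ΔU = nCᵥΔT with Cᵥ = 5R/2: ΔU = (1.08)(20.79)(-65) = -1459 J.
Q = ΔU + W = -1459 − 583.6 = -2043 J.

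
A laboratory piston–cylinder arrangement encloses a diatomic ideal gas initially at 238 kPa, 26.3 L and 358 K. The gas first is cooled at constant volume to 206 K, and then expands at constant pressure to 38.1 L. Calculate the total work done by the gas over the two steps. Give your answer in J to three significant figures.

W_total ≈ 1620 J

Step 1 (isochoric): W = 0 (constant volume).
After step 1: P = 136.9 kPa (V unchanged).
Step 2 (isobaric): W = PΔV = (136.9 kPa)(38.1 − 26.3 L) = 1616 J.
W_total = 0 + 1616 = 1616 J.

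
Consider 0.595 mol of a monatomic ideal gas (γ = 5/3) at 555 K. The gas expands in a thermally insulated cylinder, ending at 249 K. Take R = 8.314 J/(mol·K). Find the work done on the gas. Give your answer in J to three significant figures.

Adiabatic ⇒ Q = 0, so W_by = −ΔU = nCᵥ(T₁ − T₂).
Cᵥ = 3R/2 = 12.47 J/(mol·K).
W = (0.595)(12.47)(555 − 249) = 2271 J.
Work on gas = −W_by = -2271 J.

W ≈ -2270 J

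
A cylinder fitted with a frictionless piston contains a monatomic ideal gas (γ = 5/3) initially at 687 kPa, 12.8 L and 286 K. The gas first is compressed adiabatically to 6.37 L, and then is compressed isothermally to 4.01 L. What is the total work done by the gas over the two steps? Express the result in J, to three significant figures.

W_total ≈ -14300 J

Step 1 (adiabatic): W = (P₁V₁ − P₂V₂)/(γ−1) = (8794 − 14003)/0.667 = -7814 J.
After step 1: P = 2198 kPa, V = 6.37 L, T = 455.4 K.
Step 2 (isothermal): W = P₁V₁ ln(V₂/V₁) = (14003) ln(4.01/6.37) = -6481 J.
W_total = -7814 − 6481 = -14294 J.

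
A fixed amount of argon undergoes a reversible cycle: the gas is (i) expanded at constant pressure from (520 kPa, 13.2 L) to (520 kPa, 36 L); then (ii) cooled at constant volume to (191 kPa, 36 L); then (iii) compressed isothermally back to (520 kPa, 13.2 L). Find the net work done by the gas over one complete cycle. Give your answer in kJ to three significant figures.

Leg (i): W = PΔV = (520)(36 − 13.2) = 11856 J.
Leg (ii): W = 0.
Leg (iii): W = PᵢVᵢ ln(V_f/Vᵢ) = (6876) ln(13.2/36) = -6899 J.
W_net = 11856 − 6899 = 4957 J.

W_net ≈ 4.96 kJ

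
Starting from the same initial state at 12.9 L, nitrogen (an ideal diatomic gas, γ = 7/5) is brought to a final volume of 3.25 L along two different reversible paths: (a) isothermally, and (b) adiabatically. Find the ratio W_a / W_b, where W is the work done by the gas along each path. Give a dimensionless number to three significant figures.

W_a / W_b ≈ 0.749

Path (a) isothermal: W = P₁V₁ ln(V₂/V₁) → W_a/(P₁V₁) = -1.379.
Path (b) adiabatic: W = P₁V₁(1 − (V₁/V₂)^(γ−1))/(γ−1) → W_b/(P₁V₁) = -1.839.
W_a / W_b = -1.379 / -1.839 = 0.7495.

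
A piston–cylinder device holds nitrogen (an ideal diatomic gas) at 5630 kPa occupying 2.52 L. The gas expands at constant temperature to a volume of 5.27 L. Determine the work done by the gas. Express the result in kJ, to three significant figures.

Isothermal: W = nRT ln(V₂/V₁) = P₁V₁ ln(V₂/V₁).
P₁V₁ = (5630 kPa)(2.52 L) = 14188 J.
W = 14188 × ln(5.27/2.52) = 14188 × 0.7378
W_by_gas = 10467 J.

W ≈ 10.5 kJ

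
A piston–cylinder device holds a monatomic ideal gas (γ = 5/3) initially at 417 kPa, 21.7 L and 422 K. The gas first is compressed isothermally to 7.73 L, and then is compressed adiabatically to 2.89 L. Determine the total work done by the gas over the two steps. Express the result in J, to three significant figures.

Step 1 (isothermal): W = P₁V₁ ln(V₂/V₁) = (9049) ln(7.73/21.7) = -9340 J.
After step 1: P = 1171 kPa, V = 7.73 L, T = 422 K.
Step 2 (adiabatic): W = (P₁V₁ − P₂V₂)/(γ−1) = (9049 − 17436)/0.667 = -12581 J.
W_total = -9340 − 12581 = -21921 J.

W_total ≈ -21900 J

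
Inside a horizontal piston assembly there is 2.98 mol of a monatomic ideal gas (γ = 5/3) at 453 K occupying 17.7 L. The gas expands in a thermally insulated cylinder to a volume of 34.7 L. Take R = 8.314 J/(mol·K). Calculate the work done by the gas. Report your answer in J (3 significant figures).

W ≈ 6090 J

Adiabatic: TV^(γ−1) = const with γ = 5/3.
T₂ = T₁ (V₁/V₂)^(γ−1) = 453 × (17.7/34.7)^0.667 = 453 × 0.6384 = 289.2 K.
W_by = nCᵥ(T₁ − T₂) = (2.98)(12.47)(453 − 289.2) = 6087 J.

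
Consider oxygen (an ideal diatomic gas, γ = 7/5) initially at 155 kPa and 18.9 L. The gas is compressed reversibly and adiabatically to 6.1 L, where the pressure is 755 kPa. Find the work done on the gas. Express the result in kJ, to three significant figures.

W ≈ 4.19 kJ

Adiabatic: W = (P₁V₁ − P₂V₂)/(γ − 1) with γ = 7/5.
P₁V₁ = 2930 J, P₂V₂ = 4606 J.
W = (2930 − 4606) / 0.4 = -4190 J.
Work on gas = −W_by = 4190 J.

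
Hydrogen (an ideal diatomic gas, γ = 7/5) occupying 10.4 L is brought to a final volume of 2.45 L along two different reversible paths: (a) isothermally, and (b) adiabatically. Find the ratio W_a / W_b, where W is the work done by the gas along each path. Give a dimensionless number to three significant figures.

Path (a) isothermal: W = P₁V₁ ln(V₂/V₁) → W_a/(P₁V₁) = -1.446.
Path (b) adiabatic: W = P₁V₁(1 − (V₁/V₂)^(γ−1))/(γ−1) → W_b/(P₁V₁) = -1.957.
W_a / W_b = -1.446 / -1.957 = 0.7386.

W_a / W_b ≈ 0.739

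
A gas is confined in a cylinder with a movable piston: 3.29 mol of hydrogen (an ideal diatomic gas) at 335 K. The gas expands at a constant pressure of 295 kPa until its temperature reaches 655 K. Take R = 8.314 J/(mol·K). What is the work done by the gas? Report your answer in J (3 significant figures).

W ≈ 8750 J

Isobaric: W = P ΔV = nR ΔT.
W = (3.29)(8.314)(655 − 335) = 8753 J.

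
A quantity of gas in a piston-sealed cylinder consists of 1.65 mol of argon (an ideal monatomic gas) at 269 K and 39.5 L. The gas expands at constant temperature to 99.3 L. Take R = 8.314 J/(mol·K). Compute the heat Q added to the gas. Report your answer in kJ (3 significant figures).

Q ≈ 3.40 kJ

Isothermal ⇒ ΔU = 0, so Q = W = nRT ln(V₂/V₁).
Q = (1.65)(8.314)(269) ln(99.3/39.5) = 3690 × 0.9218 = 3402 J.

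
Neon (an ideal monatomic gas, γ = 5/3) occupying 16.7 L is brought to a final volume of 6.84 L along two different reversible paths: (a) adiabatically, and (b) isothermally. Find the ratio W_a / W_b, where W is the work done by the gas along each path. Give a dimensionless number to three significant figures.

W_a / W_b ≈ 1.37

Path (a) adiabatic: W = P₁V₁(1 − (V₁/V₂)^(γ−1))/(γ−1) → W_a/(P₁V₁) = -1.22.
Path (b) isothermal: W = P₁V₁ ln(V₂/V₁) → W_b/(P₁V₁) = -0.8926.
W_a / W_b = -1.22 / -0.8926 = 1.366.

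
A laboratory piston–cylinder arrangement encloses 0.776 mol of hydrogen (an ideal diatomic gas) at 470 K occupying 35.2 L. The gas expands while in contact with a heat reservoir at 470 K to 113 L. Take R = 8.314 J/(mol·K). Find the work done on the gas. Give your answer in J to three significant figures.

W ≈ -3540 J

Isothermal: W = nRT ln(V₂/V₁).
W = (0.776)(8.314)(470) × ln(113/35.2)
  = 3032 × 1.166
W_by_gas = 3537 J; work on gas = −W_by = -3537 J.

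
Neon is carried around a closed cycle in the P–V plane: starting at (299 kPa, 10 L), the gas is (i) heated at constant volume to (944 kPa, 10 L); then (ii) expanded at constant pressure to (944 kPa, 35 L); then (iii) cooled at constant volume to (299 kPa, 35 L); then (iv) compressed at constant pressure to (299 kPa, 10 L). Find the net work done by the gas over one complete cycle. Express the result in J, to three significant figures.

Constant-volume legs do no work.
W(ii) = (944)(35 − 10) = 23600 J; W(iv) = (299)(10 − 35) = -7475 J.
W_net = 23600 − 7475 = 16125 J (the clockwise enclosed area).

W_net ≈ 16100 J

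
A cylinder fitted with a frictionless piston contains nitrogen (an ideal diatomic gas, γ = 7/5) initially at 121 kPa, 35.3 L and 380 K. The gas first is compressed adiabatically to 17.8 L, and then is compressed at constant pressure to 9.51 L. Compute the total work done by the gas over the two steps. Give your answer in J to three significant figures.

W_total ≈ -5980 J

Step 1 (adiabatic): W = (P₁V₁ − P₂V₂)/(γ−1) = (4271 − 5617)/0.4 = -3364 J.
After step 1: P = 315.6 kPa, V = 17.8 L, T = 499.7 K.
Step 2 (isobaric): W = PΔV = (315.6 kPa)(9.51 − 17.8 L) = -2616 J.
W_total = -3364 − 2616 = -5980 J.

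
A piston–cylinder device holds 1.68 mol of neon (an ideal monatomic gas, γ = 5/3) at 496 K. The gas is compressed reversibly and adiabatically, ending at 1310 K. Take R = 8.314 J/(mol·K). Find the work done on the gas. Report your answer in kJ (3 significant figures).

Adiabatic ⇒ Q = 0, so W_by = −ΔU = nCᵥ(T₁ − T₂).
Cᵥ = 3R/2 = 12.47 J/(mol·K).
W = (1.68)(12.47)(496 − 1310) = -17054 J.
Work on gas = −W_by = 17054 J.

W ≈ 17.1 kJ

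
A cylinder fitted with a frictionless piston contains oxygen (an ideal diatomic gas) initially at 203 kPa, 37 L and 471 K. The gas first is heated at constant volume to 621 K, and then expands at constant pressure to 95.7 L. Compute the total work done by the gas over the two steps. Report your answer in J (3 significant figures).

W_total ≈ 15700 J

Step 1 (isochoric): W = 0 (constant volume).
After step 1: P = 267.6 kPa (V unchanged).
Step 2 (isobaric): W = PΔV = (267.6 kPa)(95.7 − 37 L) = 15711 J.
W_total = 0 + 15711 = 15711 J.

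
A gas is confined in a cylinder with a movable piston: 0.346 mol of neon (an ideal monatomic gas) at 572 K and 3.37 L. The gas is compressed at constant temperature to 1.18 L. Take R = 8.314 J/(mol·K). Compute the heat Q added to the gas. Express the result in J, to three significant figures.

Isothermal ⇒ ΔU = 0, so Q = W = nRT ln(V₂/V₁).
Q = (0.346)(8.314)(572) ln(1.18/3.37) = 1645 × -1.049 = -1727 J.

Q ≈ -1730 J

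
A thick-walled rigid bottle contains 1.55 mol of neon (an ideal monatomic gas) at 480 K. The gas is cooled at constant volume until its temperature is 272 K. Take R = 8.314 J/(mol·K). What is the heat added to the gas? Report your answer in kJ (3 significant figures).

Constant volume ⇒ W = 0, so Q = ΔU = nCᵥΔT with Cᵥ = 3R/2 = 12.47 J/(mol·K).
ΔU = (1.55)(12.47)(272 − 480) = -4021 J.

Q ≈ -4.02 kJ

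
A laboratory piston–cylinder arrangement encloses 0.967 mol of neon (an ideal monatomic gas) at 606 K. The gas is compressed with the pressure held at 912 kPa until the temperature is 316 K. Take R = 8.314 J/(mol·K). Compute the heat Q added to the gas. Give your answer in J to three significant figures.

Isobaric: W = nRΔT = (0.967)(8.314)(-290) = -2331 J.
ΔU = nCᵥΔT with Cᵥ = 3R/2: ΔU = (0.967)(12.47)(-290) = -3497 J.
Q = ΔU + W = -3497 − 2331 = -5829 J.

Q ≈ -5830 J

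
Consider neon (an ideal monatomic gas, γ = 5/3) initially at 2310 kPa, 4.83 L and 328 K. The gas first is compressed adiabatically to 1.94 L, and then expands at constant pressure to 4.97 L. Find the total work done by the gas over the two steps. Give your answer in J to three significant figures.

Step 1 (adiabatic): W = (P₁V₁ − P₂V₂)/(γ−1) = (11157 − 20495)/0.667 = -14007 J.
After step 1: P = 10565 kPa, V = 1.94 L, T = 602.5 K.
Step 2 (isobaric): W = PΔV = (10565 kPa)(4.97 − 1.94 L) = 32011 J.
W_total = -14007 + 32011 = 18004 J.

W_total ≈ 18000 J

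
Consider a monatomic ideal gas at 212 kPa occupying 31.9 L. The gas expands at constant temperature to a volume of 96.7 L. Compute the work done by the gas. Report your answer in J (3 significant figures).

W ≈ 7500 J

Isothermal: W = nRT ln(V₂/V₁) = P₁V₁ ln(V₂/V₁).
P₁V₁ = (212 kPa)(31.9 L) = 6763 J.
W = 6763 × ln(96.7/31.9) = 6763 × 1.109
W_by_gas = 7500 J.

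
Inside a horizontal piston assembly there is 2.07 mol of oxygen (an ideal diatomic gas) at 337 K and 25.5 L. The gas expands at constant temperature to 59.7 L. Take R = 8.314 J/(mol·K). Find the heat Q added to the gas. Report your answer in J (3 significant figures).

Isothermal ⇒ ΔU = 0, so Q = W = nRT ln(V₂/V₁).
Q = (2.07)(8.314)(337) ln(59.7/25.5) = 5800 × 0.8507 = 4934 J.

Q ≈ 4930 J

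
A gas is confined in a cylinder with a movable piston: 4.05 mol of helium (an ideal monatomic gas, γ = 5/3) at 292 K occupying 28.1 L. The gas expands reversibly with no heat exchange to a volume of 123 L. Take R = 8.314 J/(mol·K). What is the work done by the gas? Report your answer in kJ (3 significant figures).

W ≈ 9.24 kJ

Adiabatic: TV^(γ−1) = const with γ = 5/3.
T₂ = T₁ (V₁/V₂)^(γ−1) = 292 × (28.1/123)^0.667 = 292 × 0.3737 = 109.1 K.
W_by = nCᵥ(T₁ − T₂) = (4.05)(12.47)(292 − 109.1) = 9237 J.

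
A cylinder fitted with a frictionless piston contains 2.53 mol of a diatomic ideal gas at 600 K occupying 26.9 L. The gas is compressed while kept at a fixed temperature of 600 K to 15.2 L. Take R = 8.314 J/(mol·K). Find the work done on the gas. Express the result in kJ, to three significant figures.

W ≈ 7.20 kJ

Isothermal: W = nRT ln(V₂/V₁).
W = (2.53)(8.314)(600) × ln(15.2/26.9)
  = 12621 × -0.5708
W_by_gas = -7204 J; work on gas = −W_by = 7204 J.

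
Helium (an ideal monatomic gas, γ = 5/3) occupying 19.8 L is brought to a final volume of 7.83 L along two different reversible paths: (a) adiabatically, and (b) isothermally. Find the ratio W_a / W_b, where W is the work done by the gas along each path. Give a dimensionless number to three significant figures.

W_a / W_b ≈ 1.38

Path (a) adiabatic: W = P₁V₁(1 − (V₁/V₂)^(γ−1))/(γ−1) → W_a/(P₁V₁) = -1.284.
Path (b) isothermal: W = P₁V₁ ln(V₂/V₁) → W_b/(P₁V₁) = -0.9277.
W_a / W_b = -1.284 / -0.9277 = 1.384.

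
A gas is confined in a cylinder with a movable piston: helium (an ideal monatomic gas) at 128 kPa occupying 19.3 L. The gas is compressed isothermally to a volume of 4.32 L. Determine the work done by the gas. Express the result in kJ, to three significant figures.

W ≈ -3.70 kJ

Isothermal: W = nRT ln(V₂/V₁) = P₁V₁ ln(V₂/V₁).
P₁V₁ = (128 kPa)(19.3 L) = 2470 J.
W = 2470 × ln(4.32/19.3) = 2470 × -1.497
W_by_gas = -3698 J.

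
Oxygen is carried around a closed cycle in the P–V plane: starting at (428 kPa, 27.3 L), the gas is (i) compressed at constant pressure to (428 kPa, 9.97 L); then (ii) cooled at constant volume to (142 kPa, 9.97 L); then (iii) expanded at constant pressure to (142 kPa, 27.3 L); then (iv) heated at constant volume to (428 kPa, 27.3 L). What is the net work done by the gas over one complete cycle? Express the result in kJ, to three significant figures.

Constant-volume legs do no work.
W(i) = (428)(9.97 − 27.3) = -7417 J; W(iii) = (142)(27.3 − 9.97) = 2461 J.
W_net = -7417 + 2461 = -4956 J (the counter-clockwise enclosed area).

W_net ≈ -4.96 kJ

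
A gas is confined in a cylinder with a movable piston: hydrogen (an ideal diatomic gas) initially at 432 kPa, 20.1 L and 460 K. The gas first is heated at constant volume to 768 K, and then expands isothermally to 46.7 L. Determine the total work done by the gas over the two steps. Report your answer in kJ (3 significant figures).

W_total ≈ 12.2 kJ

Step 1 (isochoric): W = 0 (constant volume).
After step 1: P = 721.3 kPa (V unchanged).
Step 2 (isothermal): W = P₁V₁ ln(V₂/V₁) = (14497) ln(46.7/20.1) = 12221 J.
W_total = 0 + 12221 = 12221 J.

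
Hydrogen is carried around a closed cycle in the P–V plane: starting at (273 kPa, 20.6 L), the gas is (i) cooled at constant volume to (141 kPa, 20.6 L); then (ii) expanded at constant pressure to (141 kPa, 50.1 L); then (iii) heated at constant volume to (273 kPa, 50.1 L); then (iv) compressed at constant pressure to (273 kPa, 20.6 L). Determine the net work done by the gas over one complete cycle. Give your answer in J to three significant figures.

W_net ≈ -3890 J

Constant-volume legs do no work.
W(ii) = (141)(50.1 − 20.6) = 4160 J; W(iv) = (273)(20.6 − 50.1) = -8054 J.
W_net = 4160 − 8054 = -3894 J (the counter-clockwise enclosed area).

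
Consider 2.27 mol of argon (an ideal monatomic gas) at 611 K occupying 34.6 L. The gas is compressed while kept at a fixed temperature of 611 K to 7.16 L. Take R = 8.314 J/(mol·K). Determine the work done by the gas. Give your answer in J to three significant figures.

W ≈ -18200 J

Isothermal: W = nRT ln(V₂/V₁).
W = (2.27)(8.314)(611) × ln(7.16/34.6)
  = 11531 × -1.575
W_by_gas = -18166 J.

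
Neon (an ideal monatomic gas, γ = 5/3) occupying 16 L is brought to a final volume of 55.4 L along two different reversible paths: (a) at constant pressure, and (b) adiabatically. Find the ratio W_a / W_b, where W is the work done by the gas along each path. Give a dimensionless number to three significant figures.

Path (a) isobaric: W = P₁(V₂ − V₁) → W_a/(P₁V₁) = 2.462.
Path (b) adiabatic: W = P₁V₁(1 − (V₁/V₂)^(γ−1))/(γ−1) → W_b/(P₁V₁) = 0.8446.
W_a / W_b = 2.462 / 0.8446 = 2.916.

W_a / W_b ≈ 2.92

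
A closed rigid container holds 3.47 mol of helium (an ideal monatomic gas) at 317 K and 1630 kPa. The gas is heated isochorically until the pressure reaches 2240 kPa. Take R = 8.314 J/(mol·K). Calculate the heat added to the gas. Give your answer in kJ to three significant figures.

Q ≈ 5.13 kJ

Constant volume ⇒ W = 0, so Q = ΔU = nCᵥΔT with Cᵥ = 3R/2 = 12.47 J/(mol·K).
At constant V, T₂/T₁ = P₂/P₁ ⇒ ΔT = T₁(P₂/P₁ − 1) = 317·(2240/1630 − 1) = 118.6 K.
ΔU = (3.47)(12.47)(118.6) = 5134 J.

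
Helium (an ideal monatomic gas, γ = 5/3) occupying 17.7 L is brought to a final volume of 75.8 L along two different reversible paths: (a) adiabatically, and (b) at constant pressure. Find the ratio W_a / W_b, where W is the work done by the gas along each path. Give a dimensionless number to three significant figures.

Path (a) adiabatic: W = P₁V₁(1 − (V₁/V₂)^(γ−1))/(γ−1) → W_a/(P₁V₁) = 0.9312.
Path (b) isobaric: W = P₁(V₂ − V₁) → W_b/(P₁V₁) = 3.282.
W_a / W_b = 0.9312 / 3.282 = 0.2837.

W_a / W_b ≈ 0.284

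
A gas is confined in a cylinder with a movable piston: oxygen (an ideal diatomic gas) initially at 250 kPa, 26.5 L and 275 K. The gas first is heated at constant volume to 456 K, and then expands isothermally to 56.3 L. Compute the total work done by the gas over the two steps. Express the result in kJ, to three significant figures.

W_total ≈ 8.28 kJ

Step 1 (isochoric): W = 0 (constant volume).
After step 1: P = 414.5 kPa (V unchanged).
Step 2 (isothermal): W = P₁V₁ ln(V₂/V₁) = (10985) ln(56.3/26.5) = 8278 J.
W_total = 0 + 8278 = 8278 J.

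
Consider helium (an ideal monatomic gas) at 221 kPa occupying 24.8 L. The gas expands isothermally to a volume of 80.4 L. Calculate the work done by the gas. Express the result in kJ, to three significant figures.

Isothermal: W = nRT ln(V₂/V₁) = P₁V₁ ln(V₂/V₁).
P₁V₁ = (221 kPa)(24.8 L) = 5481 J.
W = 5481 × ln(80.4/24.8) = 5481 × 1.176
W_by_gas = 6446 J.

W ≈ 6.45 kJ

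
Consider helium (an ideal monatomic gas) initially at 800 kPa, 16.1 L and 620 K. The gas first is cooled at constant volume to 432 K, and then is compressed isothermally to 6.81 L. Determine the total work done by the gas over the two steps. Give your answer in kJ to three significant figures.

W_total ≈ -7.72 kJ

Step 1 (isochoric): W = 0 (constant volume).
After step 1: P = 557.4 kPa (V unchanged).
Step 2 (isothermal): W = P₁V₁ ln(V₂/V₁) = (8974) ln(6.81/16.1) = -7722 J.
W_total = 0 − 7722 = -7722 J.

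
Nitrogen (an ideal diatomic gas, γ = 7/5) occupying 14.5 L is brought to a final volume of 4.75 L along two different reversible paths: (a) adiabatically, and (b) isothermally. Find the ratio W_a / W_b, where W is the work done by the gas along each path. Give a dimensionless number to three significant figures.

W_a / W_b ≈ 1.26

Path (a) adiabatic: W = P₁V₁(1 − (V₁/V₂)^(γ−1))/(γ−1) → W_a/(P₁V₁) = -1.407.
Path (b) isothermal: W = P₁V₁ ln(V₂/V₁) → W_b/(P₁V₁) = -1.116.
W_a / W_b = -1.407 / -1.116 = 1.26.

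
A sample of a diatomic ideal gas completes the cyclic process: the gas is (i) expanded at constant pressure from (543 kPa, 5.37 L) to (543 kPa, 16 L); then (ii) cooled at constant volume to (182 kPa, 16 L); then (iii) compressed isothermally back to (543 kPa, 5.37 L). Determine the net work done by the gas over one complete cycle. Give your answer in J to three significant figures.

Leg (i): W = PΔV = (543)(16 − 5.37) = 5772 J.
Leg (ii): W = 0.
Leg (iii): W = PᵢVᵢ ln(V_f/Vᵢ) = (2912) ln(5.37/16) = -3179 J.
W_net = 5772 − 3179 = 2593 J.

W_net ≈ 2590 J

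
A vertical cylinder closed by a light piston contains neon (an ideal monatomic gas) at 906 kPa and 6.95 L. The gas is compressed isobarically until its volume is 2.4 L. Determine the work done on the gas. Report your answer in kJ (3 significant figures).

W ≈ 4.12 kJ

Isobaric: W = P ΔV.
W = (906 kPa)(2.4 − 6.95 L) = (906)(-4.55) = -4122 J.
Work on gas = −W_by = 4122 J.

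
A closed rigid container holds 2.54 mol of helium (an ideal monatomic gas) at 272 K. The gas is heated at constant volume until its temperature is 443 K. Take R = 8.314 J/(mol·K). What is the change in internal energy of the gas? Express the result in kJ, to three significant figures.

ΔU ≈ 5.42 kJ

Constant volume ⇒ W = 0, so Q = ΔU = nCᵥΔT with Cᵥ = 3R/2 = 12.47 J/(mol·K).
ΔU = (2.54)(12.47)(443 − 272) = 5417 J.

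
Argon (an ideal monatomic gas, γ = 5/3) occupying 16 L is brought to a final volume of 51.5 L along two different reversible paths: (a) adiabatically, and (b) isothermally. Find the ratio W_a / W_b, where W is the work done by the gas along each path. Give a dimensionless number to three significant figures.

Path (a) adiabatic: W = P₁V₁(1 − (V₁/V₂)^(γ−1))/(γ−1) → W_a/(P₁V₁) = 0.8119.
Path (b) isothermal: W = P₁V₁ ln(V₂/V₁) → W_b/(P₁V₁) = 1.169.
W_a / W_b = 0.8119 / 1.169 = 0.6946.

W_a / W_b ≈ 0.695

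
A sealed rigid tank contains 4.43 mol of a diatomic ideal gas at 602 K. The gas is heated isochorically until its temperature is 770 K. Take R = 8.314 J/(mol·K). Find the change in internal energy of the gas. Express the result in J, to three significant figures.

Constant volume ⇒ W = 0, so Q = ΔU = nCᵥΔT with Cᵥ = 5R/2 = 20.79 J/(mol·K).
ΔU = (4.43)(20.79)(770 − 602) = 15469 J.

ΔU ≈ 15500 J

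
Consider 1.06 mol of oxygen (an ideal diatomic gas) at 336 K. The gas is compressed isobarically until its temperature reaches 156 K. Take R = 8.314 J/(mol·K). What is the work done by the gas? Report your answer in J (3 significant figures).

Isobaric: W = P ΔV = nR ΔT.
W = (1.06)(8.314)(156 − 336) = -1586 J.

W ≈ -1590 J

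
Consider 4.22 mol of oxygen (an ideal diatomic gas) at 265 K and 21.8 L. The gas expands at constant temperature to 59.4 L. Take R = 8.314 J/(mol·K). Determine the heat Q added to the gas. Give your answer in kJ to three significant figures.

Isothermal ⇒ ΔU = 0, so Q = W = nRT ln(V₂/V₁).
Q = (4.22)(8.314)(265) ln(59.4/21.8) = 9298 × 1.002 = 9320 J.

Q ≈ 9.32 kJ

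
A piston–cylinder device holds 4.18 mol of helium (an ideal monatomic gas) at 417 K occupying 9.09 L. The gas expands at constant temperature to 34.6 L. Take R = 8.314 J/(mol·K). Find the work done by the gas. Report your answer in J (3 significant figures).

Isothermal: W = nRT ln(V₂/V₁).
W = (4.18)(8.314)(417) × ln(34.6/9.09)
  = 14492 × 1.337
W_by_gas = 19371 J.

W ≈ 19400 J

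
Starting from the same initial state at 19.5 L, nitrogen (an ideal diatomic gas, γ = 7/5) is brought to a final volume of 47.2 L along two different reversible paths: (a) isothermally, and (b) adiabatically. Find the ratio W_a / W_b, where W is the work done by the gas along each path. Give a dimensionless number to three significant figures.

W_a / W_b ≈ 1.19

Path (a) isothermal: W = P₁V₁ ln(V₂/V₁) → W_a/(P₁V₁) = 0.884.
Path (b) adiabatic: W = P₁V₁(1 − (V₁/V₂)^(γ−1))/(γ−1) → W_b/(P₁V₁) = 0.7446.
W_a / W_b = 0.884 / 0.7446 = 1.187.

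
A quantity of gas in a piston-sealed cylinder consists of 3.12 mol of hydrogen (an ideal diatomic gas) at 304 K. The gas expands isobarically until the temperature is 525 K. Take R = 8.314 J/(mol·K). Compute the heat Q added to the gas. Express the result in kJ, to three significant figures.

Isobaric: W = nRΔT = (3.12)(8.314)(221) = 5733 J.
ΔU = nCᵥΔT with Cᵥ = 5R/2: ΔU = (3.12)(20.79)(221) = 14332 J.
Q = ΔU + W = 14332 + 5733 = 20064 J.

Q ≈ 20.1 kJ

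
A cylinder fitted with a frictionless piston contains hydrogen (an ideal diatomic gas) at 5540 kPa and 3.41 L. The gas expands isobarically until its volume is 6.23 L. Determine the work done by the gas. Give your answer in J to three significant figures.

Isobaric: W = P ΔV.
W = (5540 kPa)(6.23 − 3.41 L) = (5540)(2.82) = 15623 J.

W ≈ 15600 J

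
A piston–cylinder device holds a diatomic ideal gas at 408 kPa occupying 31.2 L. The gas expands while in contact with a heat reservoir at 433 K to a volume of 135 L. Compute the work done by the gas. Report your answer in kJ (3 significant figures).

Isothermal: W = nRT ln(V₂/V₁) = P₁V₁ ln(V₂/V₁).
P₁V₁ = (408 kPa)(31.2 L) = 12730 J.
W = 12730 × ln(135/31.2) = 12730 × 1.465
W_by_gas = 18647 J.

W ≈ 18.6 kJ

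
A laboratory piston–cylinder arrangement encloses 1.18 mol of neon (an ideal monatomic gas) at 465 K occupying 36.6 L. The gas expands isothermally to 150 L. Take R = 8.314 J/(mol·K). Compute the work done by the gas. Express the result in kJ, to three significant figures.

Isothermal: W = nRT ln(V₂/V₁).
W = (1.18)(8.314)(465) × ln(150/36.6)
  = 4562 × 1.411
W_by_gas = 6435 J.

W ≈ 6.43 kJ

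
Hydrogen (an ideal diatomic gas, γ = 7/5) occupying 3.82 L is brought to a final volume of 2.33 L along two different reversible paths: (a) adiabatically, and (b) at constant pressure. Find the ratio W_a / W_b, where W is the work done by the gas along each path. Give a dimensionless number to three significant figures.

Path (a) adiabatic: W = P₁V₁(1 − (V₁/V₂)^(γ−1))/(γ−1) → W_a/(P₁V₁) = -0.5467.
Path (b) isobaric: W = P₁(V₂ − V₁) → W_b/(P₁V₁) = -0.3901.
W_a / W_b = -0.5467 / -0.3901 = 1.401.

W_a / W_b ≈ 1.40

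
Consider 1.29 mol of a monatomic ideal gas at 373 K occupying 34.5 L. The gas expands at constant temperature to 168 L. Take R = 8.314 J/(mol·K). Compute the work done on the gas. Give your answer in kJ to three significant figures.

Isothermal: W = nRT ln(V₂/V₁).
W = (1.29)(8.314)(373) × ln(168/34.5)
  = 4000 × 1.583
W_by_gas = 6333 J; work on gas = −W_by = -6333 J.

W ≈ -6.33 kJ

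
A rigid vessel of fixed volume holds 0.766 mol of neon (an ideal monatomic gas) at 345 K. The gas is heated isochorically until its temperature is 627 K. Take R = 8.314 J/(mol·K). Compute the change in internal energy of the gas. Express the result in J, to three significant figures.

Constant volume ⇒ W = 0, so Q = ΔU = nCᵥΔT with Cᵥ = 3R/2 = 12.47 J/(mol·K).
ΔU = (0.766)(12.47)(627 − 345) = 2694 J.

ΔU ≈ 2690 J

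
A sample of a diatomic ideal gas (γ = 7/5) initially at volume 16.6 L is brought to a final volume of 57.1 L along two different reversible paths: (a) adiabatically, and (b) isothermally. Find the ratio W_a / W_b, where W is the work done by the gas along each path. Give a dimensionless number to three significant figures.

Path (a) adiabatic: W = P₁V₁(1 − (V₁/V₂)^(γ−1))/(γ−1) → W_a/(P₁V₁) = 0.9748.
Path (b) isothermal: W = P₁V₁ ln(V₂/V₁) → W_b/(P₁V₁) = 1.235.
W_a / W_b = 0.9748 / 1.235 = 0.789.

W_a / W_b ≈ 0.789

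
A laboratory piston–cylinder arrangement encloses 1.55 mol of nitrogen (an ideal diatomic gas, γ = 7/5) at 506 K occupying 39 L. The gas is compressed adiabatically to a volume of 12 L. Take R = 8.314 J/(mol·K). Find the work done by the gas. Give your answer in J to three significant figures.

W ≈ -9820 J

Adiabatic: TV^(γ−1) = const with γ = 7/5.
T₂ = T₁ (V₁/V₂)^(γ−1) = 506 × (39/12)^0.4 = 506 × 1.602 = 810.8 K.
W_by = nCᵥ(T₁ − T₂) = (1.55)(20.79)(506 − 810.8) = -9819 J.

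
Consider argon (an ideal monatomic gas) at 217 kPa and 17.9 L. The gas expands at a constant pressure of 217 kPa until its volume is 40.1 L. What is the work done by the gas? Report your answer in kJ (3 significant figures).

W ≈ 4.82 kJ

Isobaric: W = P ΔV.
W = (217 kPa)(40.1 − 17.9 L) = (217)(22.2) = 4817 J.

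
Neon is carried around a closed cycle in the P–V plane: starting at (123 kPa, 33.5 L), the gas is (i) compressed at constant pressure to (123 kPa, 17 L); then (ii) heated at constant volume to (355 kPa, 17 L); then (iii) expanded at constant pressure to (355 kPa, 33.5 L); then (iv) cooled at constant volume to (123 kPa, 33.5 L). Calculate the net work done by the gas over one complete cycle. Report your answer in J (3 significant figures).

Constant-volume legs do no work.
W(i) = (123)(17 − 33.5) = -2030 J; W(iii) = (355)(33.5 − 17) = 5858 J.
W_net = -2030 + 5858 = 3828 J (the clockwise enclosed area).

W_net ≈ 3830 J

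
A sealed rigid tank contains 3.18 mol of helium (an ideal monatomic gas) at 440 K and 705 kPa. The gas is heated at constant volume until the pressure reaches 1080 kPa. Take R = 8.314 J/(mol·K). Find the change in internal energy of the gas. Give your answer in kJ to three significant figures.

ΔU ≈ 9.28 kJ

Constant volume ⇒ W = 0, so Q = ΔU = nCᵥΔT with Cᵥ = 3R/2 = 12.47 J/(mol·K).
At constant V, T₂/T₁ = P₂/P₁ ⇒ ΔT = T₁(P₂/P₁ − 1) = 440·(1080/705 − 1) = 234 K.
ΔU = (3.18)(12.47)(234) = 9282 J.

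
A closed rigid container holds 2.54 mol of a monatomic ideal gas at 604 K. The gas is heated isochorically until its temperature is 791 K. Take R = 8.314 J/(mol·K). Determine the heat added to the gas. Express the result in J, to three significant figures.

Constant volume ⇒ W = 0, so Q = ΔU = nCᵥΔT with Cᵥ = 3R/2 = 12.47 J/(mol·K).
ΔU = (2.54)(12.47)(791 − 604) = 5923 J.

Q ≈ 5920 J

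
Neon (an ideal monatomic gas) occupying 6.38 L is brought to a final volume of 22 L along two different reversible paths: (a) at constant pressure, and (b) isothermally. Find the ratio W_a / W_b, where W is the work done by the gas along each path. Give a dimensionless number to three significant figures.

W_a / W_b ≈ 1.98

Path (a) isobaric: W = P₁(V₂ − V₁) → W_a/(P₁V₁) = 2.448.
Path (b) isothermal: W = P₁V₁ ln(V₂/V₁) → W_b/(P₁V₁) = 1.238.
W_a / W_b = 2.448 / 1.238 = 1.978.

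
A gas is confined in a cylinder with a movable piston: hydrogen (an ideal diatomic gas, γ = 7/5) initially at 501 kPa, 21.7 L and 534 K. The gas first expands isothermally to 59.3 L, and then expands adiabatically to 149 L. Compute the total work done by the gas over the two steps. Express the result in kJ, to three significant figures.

Step 1 (isothermal): W = P₁V₁ ln(V₂/V₁) = (10872) ln(59.3/21.7) = 10929 J.
After step 1: P = 183.3 kPa, V = 59.3 L, T = 534 K.
Step 2 (adiabatic): W = (P₁V₁ − P₂V₂)/(γ−1) = (10872 − 7520)/0.4 = 8378 J.
W_total = 10929 + 8378 = 19307 J.

W_total ≈ 19.3 kJ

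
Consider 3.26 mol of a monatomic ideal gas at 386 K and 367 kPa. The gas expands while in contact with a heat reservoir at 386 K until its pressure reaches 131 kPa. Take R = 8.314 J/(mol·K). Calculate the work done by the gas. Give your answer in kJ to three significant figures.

W ≈ 10.8 kJ

Isothermal process: W = nRT ln(V₂/V₁) = nRT ln(P₁/P₂).
W = (3.26)(8.314)(386) × ln(367/131)
  = 10462 × ln(2.802) = 10462 × 1.03
W_by_gas = 10778 J.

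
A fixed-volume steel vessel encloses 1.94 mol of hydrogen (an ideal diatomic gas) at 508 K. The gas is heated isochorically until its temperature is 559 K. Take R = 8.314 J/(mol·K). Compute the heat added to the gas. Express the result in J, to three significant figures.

Constant volume ⇒ W = 0, so Q = ΔU = nCᵥΔT with Cᵥ = 5R/2 = 20.79 J/(mol·K).
ΔU = (1.94)(20.79)(559 − 508) = 2056 J.

Q ≈ 2060 J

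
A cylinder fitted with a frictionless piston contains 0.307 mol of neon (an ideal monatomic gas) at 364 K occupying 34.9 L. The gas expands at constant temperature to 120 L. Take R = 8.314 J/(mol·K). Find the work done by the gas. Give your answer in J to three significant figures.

W ≈ 1150 J

Isothermal: W = nRT ln(V₂/V₁).
W = (0.307)(8.314)(364) × ln(120/34.9)
  = 929.1 × 1.235
W_by_gas = 1147 J.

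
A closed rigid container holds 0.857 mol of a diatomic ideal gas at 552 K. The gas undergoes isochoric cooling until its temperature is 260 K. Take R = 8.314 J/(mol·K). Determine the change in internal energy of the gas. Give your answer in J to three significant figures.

ΔU ≈ -5200 J

Constant volume ⇒ W = 0, so Q = ΔU = nCᵥΔT with Cᵥ = 5R/2 = 20.79 J/(mol·K).
ΔU = (0.857)(20.79)(260 − 552) = -5201 J.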